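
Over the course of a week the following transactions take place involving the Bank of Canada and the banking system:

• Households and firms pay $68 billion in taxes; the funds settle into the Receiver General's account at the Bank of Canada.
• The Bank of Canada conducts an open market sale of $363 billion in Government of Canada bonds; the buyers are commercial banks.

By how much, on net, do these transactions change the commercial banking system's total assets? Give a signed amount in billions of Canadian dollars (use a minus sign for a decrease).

-$68 billion

Bank of Canada balance sheet:
  Assets:      Securities −$363B
  Liabilities: Bank reserves −$431B, Government deposits +$68B
Commercial banking system:
  Assets:      Reserves at CB −$431B, Securities +$363B
  Liabilities: Checkable deposits −$68B
Change in total bank assets = -$68 billion.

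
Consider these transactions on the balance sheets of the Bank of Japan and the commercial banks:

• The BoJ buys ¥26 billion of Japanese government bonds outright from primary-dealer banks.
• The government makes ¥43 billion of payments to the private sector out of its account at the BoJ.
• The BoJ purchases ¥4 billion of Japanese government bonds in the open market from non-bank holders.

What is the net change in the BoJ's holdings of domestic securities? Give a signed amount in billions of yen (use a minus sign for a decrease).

+¥30 billion

OMO purchase (from banks) ¥26 billion: securities added to the BoJ's portfolio → +¥26B.
Government spending ¥43 billion: the BoJ's securities portfolio is untouched → 0.
Asset purchase (from non-banks) ¥4 billion: securities added to the BoJ's portfolio → +¥4B.
Net: 26 + 0 + 4 = +¥30 billion.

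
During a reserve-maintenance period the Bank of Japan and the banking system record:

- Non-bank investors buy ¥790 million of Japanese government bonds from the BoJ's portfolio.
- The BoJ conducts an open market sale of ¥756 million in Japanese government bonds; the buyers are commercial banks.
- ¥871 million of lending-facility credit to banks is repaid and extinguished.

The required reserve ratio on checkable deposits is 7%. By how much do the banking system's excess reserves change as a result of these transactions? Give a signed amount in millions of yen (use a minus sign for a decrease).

Asset sale (to non-banks) ¥790 million: reserves −¥790M, deposits −¥790M.
OMO sale (to banks) ¥756 million: reserves −¥756M, deposits 0.
Discount-window repayment ¥871 million: reserves −¥871M, deposits 0.
Totals: Δreserves = −¥2417M, Δdeposits = −¥790M.
Δrequired reserves = 7% × −¥790M = −¥55.3M.
Δexcess reserves = Δreserves − Δrequired = −¥2417M − (−¥55.3M) = -¥2361.7 million.

-¥2361.7 million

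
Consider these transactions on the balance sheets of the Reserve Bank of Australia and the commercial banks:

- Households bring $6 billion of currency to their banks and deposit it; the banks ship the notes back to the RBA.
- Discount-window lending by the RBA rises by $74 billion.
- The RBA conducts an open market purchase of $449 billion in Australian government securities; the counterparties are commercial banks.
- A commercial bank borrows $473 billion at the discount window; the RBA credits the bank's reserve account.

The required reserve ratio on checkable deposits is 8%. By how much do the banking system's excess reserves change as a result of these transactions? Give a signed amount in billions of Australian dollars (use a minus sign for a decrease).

Currency deposit $6 billion: reserves +$6B, deposits +$6B.
Discount-window loan $74 billion: reserves +$74B, deposits 0.
OMO purchase (from banks) $449 billion: reserves +$449B, deposits 0.
Discount-window loan $473 billion: reserves +$473B, deposits 0.
Totals: Δreserves = +$1002B, Δdeposits = +$6B.
Δrequired reserves = 8% × +$6B = +$0.48B.
Δexcess reserves = Δreserves − Δrequired = +$1002B − (+$0.48B) = +$1001.52 billion.

+$1001.52 billion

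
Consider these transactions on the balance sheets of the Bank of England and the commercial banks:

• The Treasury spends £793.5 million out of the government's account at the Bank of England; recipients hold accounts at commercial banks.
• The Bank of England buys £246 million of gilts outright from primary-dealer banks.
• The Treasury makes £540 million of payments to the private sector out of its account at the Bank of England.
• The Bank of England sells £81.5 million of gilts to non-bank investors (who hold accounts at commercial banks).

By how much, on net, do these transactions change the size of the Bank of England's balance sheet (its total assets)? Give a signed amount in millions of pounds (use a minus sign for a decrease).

Government spending £793.5 million: only the composition of liabilities changes → 0.
OMO purchase (from banks) £246 million: a Bank of England asset is acquired → +£246M.
Government spending £540 million: only the composition of liabilities changes → 0.
Asset sale (to non-banks) £81.5 million: a Bank of England asset is shed → −£81.5M.
Net: 0 + 246 + 0 − 81.5 = +£164.5 million.

+£164.5 million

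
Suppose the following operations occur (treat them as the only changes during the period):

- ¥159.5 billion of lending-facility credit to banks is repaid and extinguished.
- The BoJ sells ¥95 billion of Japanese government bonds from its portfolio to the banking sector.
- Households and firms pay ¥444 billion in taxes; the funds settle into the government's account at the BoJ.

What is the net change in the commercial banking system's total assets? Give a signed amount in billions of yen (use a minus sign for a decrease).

-¥603.5 billion

Discount-window repayment ¥159.5 billion: bank balance sheets shrink → −¥159.5B.
OMO sale (to banks) ¥95 billion: just an asset swap on bank balance sheets → 0.
Government account inflow ¥444 billion: bank balance sheets shrink → −¥444B.
Net: −159.5 + 0 − 444 = -¥603.5 billion.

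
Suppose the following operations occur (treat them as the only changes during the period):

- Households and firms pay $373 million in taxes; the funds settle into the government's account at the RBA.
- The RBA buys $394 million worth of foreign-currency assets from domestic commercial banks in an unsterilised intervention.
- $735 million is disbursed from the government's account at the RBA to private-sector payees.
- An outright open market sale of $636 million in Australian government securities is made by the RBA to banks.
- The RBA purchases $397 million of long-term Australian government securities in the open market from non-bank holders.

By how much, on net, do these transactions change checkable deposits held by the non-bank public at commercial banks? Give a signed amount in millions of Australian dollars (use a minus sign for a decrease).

RBA balance sheet:
  Assets:      Securities −$239M, Foreign assets +$394M
  Liabilities: Bank reserves +$517M, Government deposits −$362M
Commercial banking system:
  Assets:      Reserves at CB +$517M, Securities +$636M, Foreign assets −$394M
  Liabilities: Checkable deposits +$759M
So the change in checkable deposits held by the non-bank public at commercial banks is +$759 million.

+$759 million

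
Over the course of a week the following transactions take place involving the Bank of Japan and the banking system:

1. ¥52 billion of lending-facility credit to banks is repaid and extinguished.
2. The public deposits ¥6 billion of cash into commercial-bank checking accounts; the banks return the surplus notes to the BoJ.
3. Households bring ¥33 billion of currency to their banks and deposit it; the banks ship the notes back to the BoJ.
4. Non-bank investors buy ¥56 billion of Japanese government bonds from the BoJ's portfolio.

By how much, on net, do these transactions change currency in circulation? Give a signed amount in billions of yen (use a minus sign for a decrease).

-¥39 billion

BoJ balance sheet:
  Assets:      Securities −¥56B, Loans to banks −¥52B
  Liabilities: Bank reserves −¥69B, Currency in circulation −¥39B
So the change in currency in circulation is -¥39 billion.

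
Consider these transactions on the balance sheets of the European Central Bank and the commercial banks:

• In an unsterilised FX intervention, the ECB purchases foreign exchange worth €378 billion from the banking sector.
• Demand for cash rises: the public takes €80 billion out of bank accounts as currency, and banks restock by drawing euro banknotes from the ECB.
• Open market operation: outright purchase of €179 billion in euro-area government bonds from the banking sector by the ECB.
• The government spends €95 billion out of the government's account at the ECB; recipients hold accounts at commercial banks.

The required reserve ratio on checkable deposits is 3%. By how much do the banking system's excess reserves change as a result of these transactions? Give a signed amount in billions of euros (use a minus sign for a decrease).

FX purchase €378 billion: reserves +€378B, deposits 0.
Currency withdrawal €80 billion: reserves −€80B, deposits −€80B.
OMO purchase (from banks) €179 billion: reserves +€179B, deposits 0.
Government spending €95 billion: reserves +€95B, deposits +€95B.
Totals: Δreserves = +€572B, Δdeposits = +€15B.
Δrequired reserves = 3% × +€15B = +€0.45B.
Δexcess reserves = Δreserves − Δrequired = +€572B − (+€0.45B) = +€571.55 billion.

+€571.55 billion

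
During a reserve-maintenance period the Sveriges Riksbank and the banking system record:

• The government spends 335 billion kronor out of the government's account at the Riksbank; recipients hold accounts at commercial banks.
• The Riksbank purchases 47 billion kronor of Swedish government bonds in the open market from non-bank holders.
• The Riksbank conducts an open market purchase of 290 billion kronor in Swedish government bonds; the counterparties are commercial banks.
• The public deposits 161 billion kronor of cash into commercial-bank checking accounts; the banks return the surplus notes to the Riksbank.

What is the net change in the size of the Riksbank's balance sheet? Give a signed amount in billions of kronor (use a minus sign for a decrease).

Riksbank balance sheet:
  Assets:      Securities +337B
  Liabilities: Bank reserves +833B, Currency in circulation −161B, Government deposits −335B
Change in total Riksbank assets = +337 billion.

+337 billion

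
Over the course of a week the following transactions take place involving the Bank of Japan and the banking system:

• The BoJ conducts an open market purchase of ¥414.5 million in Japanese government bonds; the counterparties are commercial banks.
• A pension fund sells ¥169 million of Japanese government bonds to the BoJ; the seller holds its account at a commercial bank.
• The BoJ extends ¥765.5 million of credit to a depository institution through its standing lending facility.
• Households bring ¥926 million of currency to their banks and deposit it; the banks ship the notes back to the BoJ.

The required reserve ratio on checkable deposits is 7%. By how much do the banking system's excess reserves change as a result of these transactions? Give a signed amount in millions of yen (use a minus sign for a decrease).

+¥2198.35 million

OMO purchase (from banks) ¥414.5 million: reserves +¥414.5M, deposits 0.
Asset purchase (from non-banks) ¥169 million: reserves +¥169M, deposits +¥169M.
Discount-window loan ¥765.5 million: reserves +¥765.5M, deposits 0.
Currency deposit ¥926 million: reserves +¥926M, deposits +¥926M.
Totals: Δreserves = +¥2275M, Δdeposits = +¥1095M.
Δrequired reserves = 7% × +¥1095M = +¥76.65M.
Δexcess reserves = Δreserves − Δrequired = +¥2275M − (+¥76.65M) = +¥2198.35 million.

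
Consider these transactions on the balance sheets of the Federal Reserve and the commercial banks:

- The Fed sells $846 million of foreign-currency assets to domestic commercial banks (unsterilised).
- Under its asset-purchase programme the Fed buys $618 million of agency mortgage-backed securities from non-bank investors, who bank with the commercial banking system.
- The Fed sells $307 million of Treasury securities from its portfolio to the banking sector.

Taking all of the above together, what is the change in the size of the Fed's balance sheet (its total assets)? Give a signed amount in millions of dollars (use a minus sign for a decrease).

FX sale $846 million: a Fed asset is shed → −$846M.
Asset purchase (from non-banks) $618 million: a Fed asset is acquired → +$618M.
OMO sale (to banks) $307 million: a Fed asset is shed → −$307M.
Net: −846 + 618 − 307 = -$535 million.

-$535 million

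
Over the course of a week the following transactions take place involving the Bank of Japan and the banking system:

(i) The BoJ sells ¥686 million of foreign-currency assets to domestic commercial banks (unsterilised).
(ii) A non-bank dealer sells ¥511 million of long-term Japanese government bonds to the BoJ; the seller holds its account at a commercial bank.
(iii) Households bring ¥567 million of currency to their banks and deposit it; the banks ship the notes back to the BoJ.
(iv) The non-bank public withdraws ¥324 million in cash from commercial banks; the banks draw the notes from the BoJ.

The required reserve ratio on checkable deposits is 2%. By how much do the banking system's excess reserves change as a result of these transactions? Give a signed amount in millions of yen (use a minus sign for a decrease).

+¥52.92 million

FX sale ¥686 million: reserves −¥686M, deposits 0.
Asset purchase (from non-banks) ¥511 million: reserves +¥511M, deposits +¥511M.
Currency deposit ¥567 million: reserves +¥567M, deposits +¥567M.
Currency withdrawal ¥324 million: reserves −¥324M, deposits −¥324M.
Totals: Δreserves = +¥68M, Δdeposits = +¥754M.
Δrequired reserves = 2% × +¥754M = +¥15.08M.
Δexcess reserves = Δreserves − Δrequired = +¥68M − (+¥15.08M) = +¥52.92 million.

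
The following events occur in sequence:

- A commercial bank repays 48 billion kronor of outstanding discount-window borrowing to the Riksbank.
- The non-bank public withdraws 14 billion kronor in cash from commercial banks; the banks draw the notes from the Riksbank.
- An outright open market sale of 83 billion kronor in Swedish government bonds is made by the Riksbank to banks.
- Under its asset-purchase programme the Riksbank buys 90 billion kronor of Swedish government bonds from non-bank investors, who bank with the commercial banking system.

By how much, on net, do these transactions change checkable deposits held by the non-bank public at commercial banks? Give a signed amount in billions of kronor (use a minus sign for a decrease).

+76 billion

Discount-window repayment 48 billion kronor: the counterparty is a bank, so public deposits are unchanged → 0.
Currency withdrawal 14 billion kronor: non-bank counterparties' bank balances fall → −14B.
OMO sale (to banks) 83 billion kronor: the counterparty is a bank, so public deposits are unchanged → 0.
Asset purchase (from non-banks) 90 billion kronor: non-bank counterparties' bank balances rise → +90B.
Net: 0 − 14 + 0 + 90 = +76 billion.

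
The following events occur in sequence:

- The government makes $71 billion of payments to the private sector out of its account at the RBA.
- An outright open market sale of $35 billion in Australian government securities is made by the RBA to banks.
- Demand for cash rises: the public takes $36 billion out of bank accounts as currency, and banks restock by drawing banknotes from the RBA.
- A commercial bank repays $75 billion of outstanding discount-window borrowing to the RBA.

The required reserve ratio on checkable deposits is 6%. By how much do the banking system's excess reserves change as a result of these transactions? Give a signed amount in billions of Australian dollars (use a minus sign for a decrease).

Government spending $71 billion: reserves +$71B, deposits +$71B.
OMO sale (to banks) $35 billion: reserves −$35B, deposits 0.
Currency withdrawal $36 billion: reserves −$36B, deposits −$36B.
Discount-window repayment $75 billion: reserves −$75B, deposits 0.
Totals: Δreserves = −$75B, Δdeposits = +$35B.
Δrequired reserves = 6% × +$35B = +$2.1B.
Δexcess reserves = Δreserves − Δrequired = −$75B − (+$2.1B) = -$77.1 billion.

-$77.1 billion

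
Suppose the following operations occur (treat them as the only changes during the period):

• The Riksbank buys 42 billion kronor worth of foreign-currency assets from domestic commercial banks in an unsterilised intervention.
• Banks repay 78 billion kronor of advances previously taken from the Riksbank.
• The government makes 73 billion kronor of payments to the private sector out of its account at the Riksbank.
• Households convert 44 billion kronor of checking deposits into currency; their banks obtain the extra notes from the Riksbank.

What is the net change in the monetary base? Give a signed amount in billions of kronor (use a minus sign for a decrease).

FX purchase 42 billion kronor: Riksbank balance sheet expands → +42B.
Discount-window repayment 78 billion kronor: Riksbank balance sheet contracts → −78B.
Government spending 73 billion kronor: a non-base liability converts back to reserves → +73B.
Currency withdrawal 44 billion kronor: just a shift between currency and reserves — both are base money → 0.
Net: 42 − 78 + 73 + 0 = +37 billion.

+37 billion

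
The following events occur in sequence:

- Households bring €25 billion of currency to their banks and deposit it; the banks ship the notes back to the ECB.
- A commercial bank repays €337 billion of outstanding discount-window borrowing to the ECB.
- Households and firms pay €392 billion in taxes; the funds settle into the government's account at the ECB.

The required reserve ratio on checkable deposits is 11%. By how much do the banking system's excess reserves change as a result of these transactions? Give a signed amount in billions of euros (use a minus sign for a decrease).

Currency deposit €25 billion: reserves +€25B, deposits +€25B.
Discount-window repayment €337 billion: reserves −€337B, deposits 0.
Government account inflow €392 billion: reserves −€392B, deposits −€392B.
Totals: Δreserves = −€704B, Δdeposits = −€367B.
Δrequired reserves = 11% × −€367B = −€40.37B.
Δexcess reserves = Δreserves − Δrequired = −€704B − (−€40.37B) = -€663.63 billion.

-€663.63 billion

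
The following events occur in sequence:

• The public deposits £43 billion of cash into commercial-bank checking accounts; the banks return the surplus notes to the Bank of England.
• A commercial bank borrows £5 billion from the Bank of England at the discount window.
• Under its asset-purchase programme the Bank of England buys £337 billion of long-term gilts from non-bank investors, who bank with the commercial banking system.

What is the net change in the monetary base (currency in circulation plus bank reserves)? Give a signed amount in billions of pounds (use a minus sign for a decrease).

+£342 billion

Currency deposit £43 billion: just a shift between currency and reserves — both are base money → 0.
Discount-window loan £5 billion: Bank of England balance sheet expands → +£5B.
Asset purchase (from non-banks) £337 billion: Bank of England balance sheet expands → +£337B.
Net: 0 + 5 + 337 = +£342 billion.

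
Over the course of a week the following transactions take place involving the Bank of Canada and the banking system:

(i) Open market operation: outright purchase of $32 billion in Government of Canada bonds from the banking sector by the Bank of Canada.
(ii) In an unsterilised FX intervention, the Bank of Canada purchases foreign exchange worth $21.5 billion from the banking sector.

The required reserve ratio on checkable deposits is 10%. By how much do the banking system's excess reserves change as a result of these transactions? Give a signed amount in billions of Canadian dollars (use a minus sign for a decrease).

OMO purchase (from banks) $32 billion: reserves +$32B, deposits 0.
FX purchase $21.5 billion: reserves +$21.5B, deposits 0.
Totals: Δreserves = +$53.5B, Δdeposits = 0.
Δrequired reserves = 10% × 0 = 0.
Δexcess reserves = Δreserves − Δrequired = +$53.5B − (0) = +$53.5 billion.

+$53.5 billion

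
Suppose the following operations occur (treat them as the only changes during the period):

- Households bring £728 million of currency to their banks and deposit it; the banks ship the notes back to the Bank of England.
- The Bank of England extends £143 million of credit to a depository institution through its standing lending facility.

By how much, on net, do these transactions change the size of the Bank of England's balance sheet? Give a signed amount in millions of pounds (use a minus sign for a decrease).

Bank of England balance sheet:
  Assets:      Loans to banks +£143M
  Liabilities: Bank reserves +£871M, Currency in circulation −£728M
Commercial banking system:
  Assets:      Reserves at CB +£871M
  Liabilities: Checkable deposits +£728M, Borrowings from CB +£143M
Change in total Bank of England assets = +£143 million.

+£143 million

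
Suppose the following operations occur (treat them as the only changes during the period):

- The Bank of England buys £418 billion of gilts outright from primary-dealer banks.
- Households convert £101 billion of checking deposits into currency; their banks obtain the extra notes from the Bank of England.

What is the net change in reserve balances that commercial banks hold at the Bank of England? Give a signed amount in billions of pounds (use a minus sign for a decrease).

+£317 billion

OMO purchase (from banks) £418 billion: the Bank of England pays by crediting reserve accounts → +£418B.
Currency withdrawal £101 billion: banks swap reserves for currency → −£101B.
Net: 418 − 101 = +£317 billion.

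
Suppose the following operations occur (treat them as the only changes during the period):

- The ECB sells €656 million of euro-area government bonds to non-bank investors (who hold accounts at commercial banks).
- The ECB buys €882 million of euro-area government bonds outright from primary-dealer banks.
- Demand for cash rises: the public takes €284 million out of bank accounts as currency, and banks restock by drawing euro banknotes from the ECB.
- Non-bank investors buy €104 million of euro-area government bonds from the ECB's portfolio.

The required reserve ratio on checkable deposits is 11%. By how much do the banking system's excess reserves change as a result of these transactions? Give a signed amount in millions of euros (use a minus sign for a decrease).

Asset sale (to non-banks) €656 million: reserves −€656M, deposits −€656M.
OMO purchase (from banks) €882 million: reserves +€882M, deposits 0.
Currency withdrawal €284 million: reserves −€284M, deposits −€284M.
Asset sale (to non-banks) €104 million: reserves −€104M, deposits −€104M.
Totals: Δreserves = −€162M, Δdeposits = −€1044M.
Δrequired reserves = 11% × −€1044M = −€114.84M.
Δexcess reserves = Δreserves − Δrequired = −€162M − (−€114.84M) = -€47.16 million.

-€47.16 million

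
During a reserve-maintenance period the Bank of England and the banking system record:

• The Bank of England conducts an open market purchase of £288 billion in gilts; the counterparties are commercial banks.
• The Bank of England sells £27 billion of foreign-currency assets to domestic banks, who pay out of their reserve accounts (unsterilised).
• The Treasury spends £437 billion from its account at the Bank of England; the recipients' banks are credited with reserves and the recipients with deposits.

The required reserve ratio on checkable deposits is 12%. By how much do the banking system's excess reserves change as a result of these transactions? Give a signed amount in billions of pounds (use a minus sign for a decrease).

OMO purchase (from banks) £288 billion: reserves +£288B, deposits 0.
FX sale £27 billion: reserves −£27B, deposits 0.
Government spending £437 billion: reserves +£437B, deposits +£437B.
Totals: Δreserves = +£698B, Δdeposits = +£437B.
Δrequired reserves = 12% × +£437B = +£52.44B.
Δexcess reserves = Δreserves − Δrequired = +£698B − (+£52.44B) = +£645.56 billion.

+£645.56 billion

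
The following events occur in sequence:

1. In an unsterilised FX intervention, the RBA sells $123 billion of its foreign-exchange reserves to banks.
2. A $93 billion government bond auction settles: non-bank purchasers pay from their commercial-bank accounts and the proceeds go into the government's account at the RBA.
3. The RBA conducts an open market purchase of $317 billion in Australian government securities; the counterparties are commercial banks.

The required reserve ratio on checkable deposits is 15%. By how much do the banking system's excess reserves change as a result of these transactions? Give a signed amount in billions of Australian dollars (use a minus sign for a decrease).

+$114.95 billion

FX sale $123 billion: reserves −$123B, deposits 0.
Government account inflow $93 billion: reserves −$93B, deposits −$93B.
OMO purchase (from banks) $317 billion: reserves +$317B, deposits 0.
Totals: Δreserves = +$101B, Δdeposits = −$93B.
Δrequired reserves = 15% × −$93B = −$13.95B.
Δexcess reserves = Δreserves − Δrequired = +$101B − (−$13.95B) = +$114.95 billion.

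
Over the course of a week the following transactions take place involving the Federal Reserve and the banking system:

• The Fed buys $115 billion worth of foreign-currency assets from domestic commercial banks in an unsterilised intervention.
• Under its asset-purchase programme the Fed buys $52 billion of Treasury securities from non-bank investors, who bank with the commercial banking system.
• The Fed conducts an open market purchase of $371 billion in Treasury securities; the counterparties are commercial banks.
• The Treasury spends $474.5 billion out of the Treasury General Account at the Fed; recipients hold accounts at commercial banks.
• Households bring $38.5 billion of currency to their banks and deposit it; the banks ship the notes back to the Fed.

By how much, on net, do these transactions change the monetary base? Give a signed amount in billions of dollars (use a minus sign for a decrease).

+$1012.5 billion

Fed balance sheet:
  Assets:      Securities +$423B, Foreign assets +$115B
  Liabilities: Bank reserves +$1051B, Currency in circulation −$38.5B, Government deposits −$474.5B
Monetary base = currency + reserves: −$38.5B + (+$1051B) = +$1012.5 billion.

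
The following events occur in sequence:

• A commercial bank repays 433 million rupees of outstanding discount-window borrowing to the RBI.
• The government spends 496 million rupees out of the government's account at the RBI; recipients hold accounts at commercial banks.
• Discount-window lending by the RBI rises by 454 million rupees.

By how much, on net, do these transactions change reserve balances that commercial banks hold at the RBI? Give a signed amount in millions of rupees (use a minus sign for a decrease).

RBI balance sheet:
  Assets:      Loans to banks +21M
  Liabilities: Bank reserves +517M, Government deposits −496M
Commercial banking system:
  Assets:      Reserves at CB +517M
  Liabilities: Checkable deposits +496M, Borrowings from CB +21M
So the change in reserve balances that commercial banks hold at the RBI is +517 million.

+517 million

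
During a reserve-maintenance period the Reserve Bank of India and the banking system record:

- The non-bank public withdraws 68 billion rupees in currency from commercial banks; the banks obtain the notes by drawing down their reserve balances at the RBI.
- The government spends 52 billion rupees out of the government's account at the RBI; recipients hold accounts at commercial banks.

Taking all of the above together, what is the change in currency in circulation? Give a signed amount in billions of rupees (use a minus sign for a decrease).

Currency withdrawal 68 billion rupees: notes leave the central bank → +68B.
Government spending 52 billion rupees: no currency enters or leaves circulation → 0.
Net: 68 + 0 = +68 billion.

+68 billion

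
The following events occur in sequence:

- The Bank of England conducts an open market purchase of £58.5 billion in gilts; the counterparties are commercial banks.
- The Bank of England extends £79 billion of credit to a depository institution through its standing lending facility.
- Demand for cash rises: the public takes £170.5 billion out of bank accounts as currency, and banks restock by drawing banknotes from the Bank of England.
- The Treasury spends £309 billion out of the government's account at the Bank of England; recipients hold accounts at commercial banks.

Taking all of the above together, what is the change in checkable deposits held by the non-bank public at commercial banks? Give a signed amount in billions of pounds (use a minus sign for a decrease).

+£138.5 billion

OMO purchase (from banks) £58.5 billion: the counterparty is a bank, so public deposits are unchanged → 0.
Discount-window loan £79 billion: the counterparty is a bank, so public deposits are unchanged → 0.
Currency withdrawal £170.5 billion: non-bank counterparties' bank balances fall → −£170.5B.
Government spending £309 billion: non-bank counterparties' bank balances rise → +£309B.
Net: 0 + 0 − 170.5 + 309 = +£138.5 billion.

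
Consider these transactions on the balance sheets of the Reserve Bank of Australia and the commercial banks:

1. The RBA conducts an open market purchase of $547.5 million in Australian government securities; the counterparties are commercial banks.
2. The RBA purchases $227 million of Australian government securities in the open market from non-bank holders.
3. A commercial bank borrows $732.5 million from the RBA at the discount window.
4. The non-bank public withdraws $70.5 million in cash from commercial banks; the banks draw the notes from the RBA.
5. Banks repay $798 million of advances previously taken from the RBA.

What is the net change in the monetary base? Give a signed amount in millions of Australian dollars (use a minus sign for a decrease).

OMO purchase (from banks) $547.5 million: RBA balance sheet expands → +$547.5M.
Asset purchase (from non-banks) $227 million: RBA balance sheet expands → +$227M.
Discount-window loan $732.5 million: RBA balance sheet expands → +$732.5M.
Currency withdrawal $70.5 million: just a shift between currency and reserves — both are base money → 0.
Discount-window repayment $798 million: RBA balance sheet contracts → −$798M.
Net: 547.5 + 227 + 732.5 + 0 − 798 = +$709 million.

+$709 million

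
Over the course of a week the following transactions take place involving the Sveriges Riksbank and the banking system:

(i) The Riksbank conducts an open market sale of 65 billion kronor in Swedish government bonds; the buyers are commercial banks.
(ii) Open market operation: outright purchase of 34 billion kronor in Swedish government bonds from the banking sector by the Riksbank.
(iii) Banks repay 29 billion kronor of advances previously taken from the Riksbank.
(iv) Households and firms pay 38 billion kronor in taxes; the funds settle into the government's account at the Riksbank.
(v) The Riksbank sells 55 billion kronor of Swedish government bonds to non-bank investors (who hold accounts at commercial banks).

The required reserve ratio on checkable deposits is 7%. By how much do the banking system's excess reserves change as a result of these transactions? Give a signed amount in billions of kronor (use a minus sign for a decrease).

OMO sale (to banks) 65 billion kronor: reserves −65B, deposits 0.
OMO purchase (from banks) 34 billion kronor: reserves +34B, deposits 0.
Discount-window repayment 29 billion kronor: reserves −29B, deposits 0.
Government account inflow 38 billion kronor: reserves −38B, deposits −38B.
Asset sale (to non-banks) 55 billion kronor: reserves −55B, deposits −55B.
Totals: Δreserves = −153B, Δdeposits = −93B.
Δrequired reserves = 7% × −93B = −6.51B.
Δexcess reserves = Δreserves − Δrequired = −153B − (−6.51B) = -146.49 billion.

-146.49 billion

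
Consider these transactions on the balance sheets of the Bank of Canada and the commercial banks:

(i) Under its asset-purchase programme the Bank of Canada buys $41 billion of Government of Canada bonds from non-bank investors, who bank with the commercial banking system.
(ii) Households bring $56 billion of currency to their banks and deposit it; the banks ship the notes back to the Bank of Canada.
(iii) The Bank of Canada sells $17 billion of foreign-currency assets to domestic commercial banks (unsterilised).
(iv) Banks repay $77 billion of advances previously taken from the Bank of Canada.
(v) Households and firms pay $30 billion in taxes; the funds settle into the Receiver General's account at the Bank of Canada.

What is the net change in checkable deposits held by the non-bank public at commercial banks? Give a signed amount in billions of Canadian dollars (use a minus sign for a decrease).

+$67 billion

Bank of Canada balance sheet:
  Assets:      Securities +$41B, Loans to banks −$77B, Foreign assets −$17B
  Liabilities: Bank reserves −$27B, Currency in circulation −$56B, Government deposits +$30B
Commercial banking system:
  Assets:      Reserves at CB −$27B, Foreign assets +$17B
  Liabilities: Checkable deposits +$67B, Borrowings from CB −$77B
So the change in checkable deposits held by the non-bank public at commercial banks is +$67 billion.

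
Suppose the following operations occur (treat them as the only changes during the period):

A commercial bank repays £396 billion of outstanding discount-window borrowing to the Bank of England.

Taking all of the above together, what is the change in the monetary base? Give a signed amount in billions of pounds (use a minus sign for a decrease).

Bank of England balance sheet:
  Assets:      Loans to banks −£396B
  Liabilities: Bank reserves −£396B
Monetary base = currency + reserves: 0 + (−£396B) = -£396 billion.

-£396 billion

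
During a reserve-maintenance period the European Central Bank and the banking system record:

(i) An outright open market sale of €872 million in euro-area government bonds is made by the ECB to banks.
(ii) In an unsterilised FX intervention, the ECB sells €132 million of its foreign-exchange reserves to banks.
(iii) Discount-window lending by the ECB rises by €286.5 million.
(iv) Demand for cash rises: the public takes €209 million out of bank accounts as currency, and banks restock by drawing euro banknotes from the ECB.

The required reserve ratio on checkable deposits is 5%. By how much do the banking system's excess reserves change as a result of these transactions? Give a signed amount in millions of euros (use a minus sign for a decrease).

-€916.05 million

OMO sale (to banks) €872 million: reserves −€872M, deposits 0.
FX sale €132 million: reserves −€132M, deposits 0.
Discount-window loan €286.5 million: reserves +€286.5M, deposits 0.
Currency withdrawal €209 million: reserves −€209M, deposits −€209M.
Totals: Δreserves = −€926.5M, Δdeposits = −€209M.
Δrequired reserves = 5% × −€209M = −€10.45M.
Δexcess reserves = Δreserves − Δrequired = −€926.5M − (−€10.45M) = -€916.05 million.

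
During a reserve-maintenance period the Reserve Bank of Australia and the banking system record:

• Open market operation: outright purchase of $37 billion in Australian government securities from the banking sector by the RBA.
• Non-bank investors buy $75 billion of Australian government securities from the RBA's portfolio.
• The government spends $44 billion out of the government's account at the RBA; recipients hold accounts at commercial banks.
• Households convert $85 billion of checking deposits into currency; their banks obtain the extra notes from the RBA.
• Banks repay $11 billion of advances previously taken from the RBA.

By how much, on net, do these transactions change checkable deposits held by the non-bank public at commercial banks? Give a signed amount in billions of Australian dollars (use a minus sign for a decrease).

OMO purchase (from banks) $37 billion: the counterparty is a bank, so public deposits are unchanged → 0.
Asset sale (to non-banks) $75 billion: non-bank counterparties' bank balances fall → −$75B.
Government spending $44 billion: non-bank counterparties' bank balances rise → +$44B.
Currency withdrawal $85 billion: non-bank counterparties' bank balances fall → −$85B.
Discount-window repayment $11 billion: the counterparty is a bank, so public deposits are unchanged → 0.
Net: 0 − 75 + 44 − 85 + 0 = -$116 billion.

-$116 billion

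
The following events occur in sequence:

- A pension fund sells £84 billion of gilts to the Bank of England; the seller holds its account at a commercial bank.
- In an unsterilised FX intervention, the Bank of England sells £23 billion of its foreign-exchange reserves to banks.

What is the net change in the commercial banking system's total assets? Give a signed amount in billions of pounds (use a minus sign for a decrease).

+£84 billion

Asset purchase (from non-banks) £84 billion: bank balance sheets expand → +£84B.
FX sale £23 billion: just an asset swap on bank balance sheets → 0.
Net: 84 + 0 = +£84 billion.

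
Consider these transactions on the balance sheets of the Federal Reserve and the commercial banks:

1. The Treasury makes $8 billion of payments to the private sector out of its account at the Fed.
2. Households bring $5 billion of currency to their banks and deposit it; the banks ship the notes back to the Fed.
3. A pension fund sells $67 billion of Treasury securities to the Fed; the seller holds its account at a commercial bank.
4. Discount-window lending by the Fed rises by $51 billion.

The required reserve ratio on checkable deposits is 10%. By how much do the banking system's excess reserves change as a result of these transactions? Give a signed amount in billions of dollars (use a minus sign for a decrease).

+$123 billion

Government spending $8 billion: reserves +$8B, deposits +$8B.
Currency deposit $5 billion: reserves +$5B, deposits +$5B.
Asset purchase (from non-banks) $67 billion: reserves +$67B, deposits +$67B.
Discount-window loan $51 billion: reserves +$51B, deposits 0.
Totals: Δreserves = +$131B, Δdeposits = +$80B.
Δrequired reserves = 10% × +$80B = +$8B.
Δexcess reserves = Δreserves − Δrequired = +$131B − (+$8B) = +$123 billion.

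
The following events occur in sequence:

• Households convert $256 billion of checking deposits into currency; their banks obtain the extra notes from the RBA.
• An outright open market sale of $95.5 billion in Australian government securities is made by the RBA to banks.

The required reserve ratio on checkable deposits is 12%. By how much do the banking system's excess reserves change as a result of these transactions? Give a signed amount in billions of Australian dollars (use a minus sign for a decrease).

-$320.78 billion

Currency withdrawal $256 billion: reserves −$256B, deposits −$256B.
OMO sale (to banks) $95.5 billion: reserves −$95.5B, deposits 0.
Totals: Δreserves = −$351.5B, Δdeposits = −$256B.
Δrequired reserves = 12% × −$256B = −$30.72B.
Δexcess reserves = Δreserves − Δrequired = −$351.5B − (−$30.72B) = -$320.78 billion.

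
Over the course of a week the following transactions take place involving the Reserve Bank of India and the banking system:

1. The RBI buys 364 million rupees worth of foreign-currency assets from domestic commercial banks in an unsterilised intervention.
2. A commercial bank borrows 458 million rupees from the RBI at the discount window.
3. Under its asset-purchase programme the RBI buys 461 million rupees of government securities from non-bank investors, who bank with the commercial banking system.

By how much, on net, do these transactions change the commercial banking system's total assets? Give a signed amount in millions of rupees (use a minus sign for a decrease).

+919 million

FX purchase 364 million rupees: just an asset swap on bank balance sheets → 0.
Discount-window loan 458 million rupees: bank balance sheets expand → +458M.
Asset purchase (from non-banks) 461 million rupees: bank balance sheets expand → +461M.
Net: 0 + 458 + 461 = +919 million.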